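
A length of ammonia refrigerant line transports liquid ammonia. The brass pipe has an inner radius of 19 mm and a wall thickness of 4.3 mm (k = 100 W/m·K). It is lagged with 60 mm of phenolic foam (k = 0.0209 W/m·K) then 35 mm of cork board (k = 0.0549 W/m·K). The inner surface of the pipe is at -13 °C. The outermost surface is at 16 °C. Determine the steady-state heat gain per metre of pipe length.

For a radial system each layer contributes R = ln(r_out/r_in)/(2πkL); films add R = 1/(hA).
R_brass pipe wall = ln(23.3/19)/(2π×100×1) = 3.247×10^-4 K/W
R_phenolic foam = ln(83.3/23.3)/(2π×0.0209×1) = 9.702 K/W
R_cork board = ln(118.3/83.3)/(2π×0.0549×1) = 1.017 K/W
R_total = 10.72 K/W
Q = ΔT/R_total = 29/10.72

q′ ≈ 2.71 W/m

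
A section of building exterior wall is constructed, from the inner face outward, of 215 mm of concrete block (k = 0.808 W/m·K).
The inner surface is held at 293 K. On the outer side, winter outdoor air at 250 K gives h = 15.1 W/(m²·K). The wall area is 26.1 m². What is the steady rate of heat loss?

Q ≈ 3380 W

Model the wall as resistances in series:
R_concrete block = L/(kA) = 0.215/(0.808×26.1) = 0.01019 K/W
R_outer film = 1/(h_o·A) = 1/(15.1×26.1) = 0.002537 K/W
R_total = 0.01273 K/W
Q = ΔT / R_total = 43 / 0.01273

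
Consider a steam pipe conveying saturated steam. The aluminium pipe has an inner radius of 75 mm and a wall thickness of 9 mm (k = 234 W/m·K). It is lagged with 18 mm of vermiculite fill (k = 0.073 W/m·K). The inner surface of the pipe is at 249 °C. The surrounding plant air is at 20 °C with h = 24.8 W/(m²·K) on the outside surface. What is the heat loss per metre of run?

q′ ≈ 471 W/m

Per-layer cylindrical resistances, series-summed:
R_aluminium pipe wall = ln(84/75)/(2π×234×1) = 7.708×10^-5 K/W
R_vermiculite fill = ln(102/84)/(2π×0.073×1) = 0.4233 K/W
R_outer film = 1/(h_o·2πr_oL) = 1/(24.8×2π×0.102×1) = 0.06292 K/W
R_total = 0.4863 K/W
Q = ΔT/R_total = 229/0.4863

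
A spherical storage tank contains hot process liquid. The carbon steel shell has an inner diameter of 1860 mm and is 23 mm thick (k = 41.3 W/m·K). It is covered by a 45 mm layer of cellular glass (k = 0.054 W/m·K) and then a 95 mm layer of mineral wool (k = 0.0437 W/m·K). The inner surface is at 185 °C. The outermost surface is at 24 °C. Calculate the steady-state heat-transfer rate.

Q ≈ 705 W

For a spherical shell R = (1/r₁ − 1/r₂)/(4πk); film R = 1/(h·4πr²). In series:
R_carbon steel shell = (1/0.93 − 1/0.953)/(4π×41.3) = 5×10^-5 K/W
R_cellular glass = (1/0.953 − 1/0.998)/(4π×0.054) = 0.06972 K/W
R_mineral wool = (1/0.998 − 1/1.093)/(4π×0.0437) = 0.1586 K/W
R_total = 0.2284 K/W
Q = ΔT/R_total = 161/0.2284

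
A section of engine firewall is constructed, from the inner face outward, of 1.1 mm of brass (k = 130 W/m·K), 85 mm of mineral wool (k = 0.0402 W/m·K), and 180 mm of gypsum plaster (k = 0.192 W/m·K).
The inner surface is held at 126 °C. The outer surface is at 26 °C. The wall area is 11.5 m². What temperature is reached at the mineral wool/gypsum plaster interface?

T ≈ 56.7 °C

Series thermal resistances:
R_brass = L/(kA) = 0.0011/(130×11.5) = 7.358×10^-7 K/W
R_mineral wool = L/(kA) = 0.085/(0.0402×11.5) = 0.1839 K/W
R_gypsum plaster = L/(kA) = 0.18/(0.192×11.5) = 0.08152 K/W
R_total = 0.2654 K/W;  Q = ΔT/R_total = 100/0.2654 = 376.8 W
T_interface = T_inner − Q·ΣR(inner→interface) = 126 − 377×0.1839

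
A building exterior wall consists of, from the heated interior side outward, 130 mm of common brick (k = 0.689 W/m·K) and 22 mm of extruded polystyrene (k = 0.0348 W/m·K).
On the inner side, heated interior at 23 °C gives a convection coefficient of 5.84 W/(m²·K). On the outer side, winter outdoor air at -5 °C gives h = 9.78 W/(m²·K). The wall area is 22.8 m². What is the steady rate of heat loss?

Q ≈ 583 W

Using the resistance-network approach (series):
R_inner film = 1/(h_i·A) = 1/(5.84×22.8) = 0.00751 K/W
R_common brick = L/(kA) = 0.13/(0.689×22.8) = 0.008275 K/W
R_extruded polystyrene = L/(kA) = 0.022/(0.0348×22.8) = 0.02773 K/W
R_outer film = 1/(h_o·A) = 1/(9.78×22.8) = 0.004485 K/W
R_total = 0.048 K/W
Q = ΔT / R_total = 28 / 0.048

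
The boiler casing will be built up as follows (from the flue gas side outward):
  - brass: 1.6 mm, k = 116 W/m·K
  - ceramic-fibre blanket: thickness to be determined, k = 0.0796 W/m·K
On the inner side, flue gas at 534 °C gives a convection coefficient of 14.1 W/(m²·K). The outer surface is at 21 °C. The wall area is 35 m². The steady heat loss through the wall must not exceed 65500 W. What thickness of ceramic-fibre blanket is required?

Model the wall as resistances in series:
R_inner film = 1/(h_i·A) = 1/(14.1×35) = 0.002026 K/W
R_brass = L/(kA) = 0.0016/(116×35) = 3.941×10^-7 K/W
Sum of the known resistances R_other = 0.002027 K/W
Required total resistance R_tot = ΔT/Q_allow = 513/65500 = 0.007832 K/W
R_ceramic-fibre blanket = R_tot − R_other = 0.005805 K/W
L = R·k·A = 0.005805×0.0796×35

L ≈ 16.2 mm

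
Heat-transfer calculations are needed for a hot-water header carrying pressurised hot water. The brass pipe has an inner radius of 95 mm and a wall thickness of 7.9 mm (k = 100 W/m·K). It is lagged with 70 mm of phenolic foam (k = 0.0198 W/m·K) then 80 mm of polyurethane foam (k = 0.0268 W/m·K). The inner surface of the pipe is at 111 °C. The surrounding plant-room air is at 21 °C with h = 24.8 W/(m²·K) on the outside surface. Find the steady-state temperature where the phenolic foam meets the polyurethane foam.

T ≈ 52.8 °C

Per-layer cylindrical resistances, series-summed:
R_brass pipe wall = ln(102.9/95)/(2π×100×1) = 1.271×10^-4 K/W
R_phenolic foam = ln(172.9/102.9)/(2π×0.0198×1) = 4.171 K/W
R_polyurethane foam = ln(252.9/172.9)/(2π×0.0268×1) = 2.258 K/W
R_outer film = 1/(h_o·2πr_oL) = 1/(24.8×2π×0.2529×1) = 0.02538 K/W
R_total = 6.455 K/W
Q = ΔT/R_total = 90/6.455
Q = 13.9 W/m
T_interface = T_inner − Q·ΣR(inner→interface) = 111 − 13.9×4.172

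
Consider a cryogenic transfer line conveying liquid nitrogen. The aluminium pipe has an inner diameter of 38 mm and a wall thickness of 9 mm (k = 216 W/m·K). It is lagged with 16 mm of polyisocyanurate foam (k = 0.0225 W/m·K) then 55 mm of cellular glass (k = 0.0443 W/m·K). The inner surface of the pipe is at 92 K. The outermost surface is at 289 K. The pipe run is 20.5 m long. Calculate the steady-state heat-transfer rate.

Q ≈ 661 W

Per-layer cylindrical resistances, series-summed:
R_aluminium pipe wall = ln(28/19)/(2π×216×20.5) = 1.394×10^-5 K/W
R_polyisocyanurate foam = ln(44/28)/(2π×0.0225×20.5) = 0.156 K/W
R_cellular glass = ln(99/44)/(2π×0.0443×20.5) = 0.1421 K/W
R_total = 0.2981 K/W
Q = ΔT/R_total = 197/0.2981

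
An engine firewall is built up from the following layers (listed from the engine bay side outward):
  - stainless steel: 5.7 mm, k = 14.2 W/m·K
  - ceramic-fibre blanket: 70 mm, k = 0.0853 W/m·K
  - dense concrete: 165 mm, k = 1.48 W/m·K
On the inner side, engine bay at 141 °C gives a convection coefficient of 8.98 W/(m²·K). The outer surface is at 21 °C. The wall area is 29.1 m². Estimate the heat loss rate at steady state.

Thermal resistances in series:
R_inner film = 1/(h_i·A) = 1/(8.98×29.1) = 0.003827 K/W
R_stainless steel = L/(kA) = 0.0057/(14.2×29.1) = 1.379×10^-5 K/W
R_ceramic-fibre blanket = L/(kA) = 0.07/(0.0853×29.1) = 0.0282 K/W
R_dense concrete = L/(kA) = 0.165/(1.48×29.1) = 0.003831 K/W
R_total = 0.03587 K/W
Q = ΔT / R_total = 120 / 0.03587

Q ≈ 3350 W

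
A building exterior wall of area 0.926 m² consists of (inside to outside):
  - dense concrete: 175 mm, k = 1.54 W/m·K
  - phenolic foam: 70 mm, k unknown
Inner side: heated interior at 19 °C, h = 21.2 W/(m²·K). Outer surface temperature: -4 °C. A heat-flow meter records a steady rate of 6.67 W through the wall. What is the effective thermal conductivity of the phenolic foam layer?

k ≈ 0.0231 W/(m·K)

Model the wall as resistances in series:
R_inner film = 1/(h_i·A) = 1/(21.2×0.926) = 0.05094 K/W
R_dense concrete = L/(kA) = 0.175/(1.54×0.926) = 0.1227 K/W
Sum of known resistances R_other = 0.1737 K/W
Total R = ΔT/Q = 23/6.67 = 3.448 K/W
R_phenolic foam = R_total − R_other = 3.275 K/W
k = L/(R·A) = 0.07/(3.275×0.926)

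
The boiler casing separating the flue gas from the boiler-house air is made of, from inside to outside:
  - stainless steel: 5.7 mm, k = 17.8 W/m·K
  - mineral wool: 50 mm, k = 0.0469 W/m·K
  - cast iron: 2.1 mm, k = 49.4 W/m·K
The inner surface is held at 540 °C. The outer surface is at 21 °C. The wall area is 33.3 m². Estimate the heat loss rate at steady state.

Thermal resistances in series:
R_stainless steel = L/(kA) = 0.0057/(17.8×33.3) = 9.616×10^-6 K/W
R_mineral wool = L/(kA) = 0.05/(0.0469×33.3) = 0.03201 K/W
R_cast iron = L/(kA) = 0.0021/(49.4×33.3) = 1.277×10^-6 K/W
R_total = 0.03203 K/W
Q = ΔT / R_total = 519 / 0.03203

Q ≈ 16200 W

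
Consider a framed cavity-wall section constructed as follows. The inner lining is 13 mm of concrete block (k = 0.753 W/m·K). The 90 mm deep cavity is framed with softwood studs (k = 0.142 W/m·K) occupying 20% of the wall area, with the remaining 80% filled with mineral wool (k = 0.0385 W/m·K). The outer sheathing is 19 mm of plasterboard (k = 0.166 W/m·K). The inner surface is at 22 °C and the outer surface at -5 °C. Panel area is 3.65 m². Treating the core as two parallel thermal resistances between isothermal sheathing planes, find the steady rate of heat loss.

Sheathing layers in series; stud and cavity paths in parallel between them.
R_inner = 0.013/(0.753×3.65) = 0.00473 K/W
R_stud  = 0.09/(0.142×0.2×3.65) = 0.8682 K/W
R_cav   = 0.09/(0.0385×0.8×3.65) = 0.8006 K/W
1/R_core = 1/R_stud + 1/R_cav → R_core = 0.4165 K/W
R_outer = 0.019/(0.166×3.65) = 0.03136 K/W
R_total = 0.4526 K/W
Q = ΔT/R_total = 27/0.4526

Q ≈ 59.7 W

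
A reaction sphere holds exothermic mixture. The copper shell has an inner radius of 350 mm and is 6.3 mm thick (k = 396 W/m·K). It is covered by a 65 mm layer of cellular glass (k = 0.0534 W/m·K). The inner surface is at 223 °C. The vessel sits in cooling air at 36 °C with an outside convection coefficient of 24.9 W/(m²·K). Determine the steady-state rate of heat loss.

Q ≈ 282 W

Spherical conduction: R = (1/r_in − 1/r_out)/(4πk) per layer; series-sum.
R_copper shell = (1/0.35 − 1/0.3563)/(4π×396) = 1.015×10^-5 K/W
R_cellular glass = (1/0.3563 − 1/0.4213)/(4π×0.0534) = 0.6453 K/W
R_outer film = 1/(h·4πr_o²) = 1/(24.9×4π×0.4213²) = 0.01801 K/W
R_total = 0.6633 K/W
Q = ΔT/R_total = 187/0.6633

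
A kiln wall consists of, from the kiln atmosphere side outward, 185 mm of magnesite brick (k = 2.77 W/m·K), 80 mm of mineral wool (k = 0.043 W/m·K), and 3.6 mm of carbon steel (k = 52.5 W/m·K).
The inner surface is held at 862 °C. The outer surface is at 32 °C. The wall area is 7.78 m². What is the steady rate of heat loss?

Q ≈ 3350 W

Treating each layer as a thermal resistance in series:
R_magnesite brick = L/(kA) = 0.185/(2.77×7.78) = 0.008584 K/W
R_mineral wool = L/(kA) = 0.08/(0.043×7.78) = 0.2391 K/W
R_carbon steel = L/(kA) = 0.0036/(52.5×7.78) = 8.814×10^-6 K/W
R_total = 0.2477 K/W
Q = ΔT / R_total = 830 / 0.2477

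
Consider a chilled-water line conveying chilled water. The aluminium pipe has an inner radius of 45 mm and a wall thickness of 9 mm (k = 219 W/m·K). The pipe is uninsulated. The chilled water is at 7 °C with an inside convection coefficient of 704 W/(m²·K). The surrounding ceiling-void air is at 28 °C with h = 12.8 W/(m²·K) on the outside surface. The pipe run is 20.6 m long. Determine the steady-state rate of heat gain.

Q ≈ 1840 W

Treating each annulus and film as a series resistance:
R_inner film = 1/(h_i·2πr₁L) = 1/(704×2π×0.045×20.6) = 2.439×10^-4 K/W
R_aluminium pipe wall = ln(54/45)/(2π×219×20.6) = 6.432×10^-6 K/W
R_outer film = 1/(h_o·2πr_oL) = 1/(12.8×2π×0.054×20.6) = 0.01118 K/W
R_total = 0.01143 K/W
Q = ΔT/R_total = 21/0.01143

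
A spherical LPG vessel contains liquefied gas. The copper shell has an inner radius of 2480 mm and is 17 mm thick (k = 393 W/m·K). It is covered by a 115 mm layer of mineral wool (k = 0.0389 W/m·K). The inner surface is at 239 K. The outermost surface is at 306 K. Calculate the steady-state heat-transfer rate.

Radial (spherical) resistances in series:
R_copper shell = (1/2.48 − 1/2.497)/(4π×393) = 5.559×10^-7 K/W
R_mineral wool = (1/2.497 − 1/2.612)/(4π×0.0389) = 0.03607 K/W
R_total = 0.03607 K/W
Q = ΔT/R_total = 67/0.03607

Q ≈ 1860 W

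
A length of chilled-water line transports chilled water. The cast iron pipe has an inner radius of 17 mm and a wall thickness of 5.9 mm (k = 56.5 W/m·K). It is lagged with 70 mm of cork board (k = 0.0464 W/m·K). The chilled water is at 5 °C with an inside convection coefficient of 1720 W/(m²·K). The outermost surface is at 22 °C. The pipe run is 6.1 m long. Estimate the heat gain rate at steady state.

For a radial system each layer contributes R = ln(r_out/r_in)/(2πkL); films add R = 1/(hA).
R_inner film = 1/(h_i·2πr₁L) = 1/(1720×2π×0.017×6.1) = 8.923×10^-4 K/W
R_cast iron pipe wall = ln(22.9/17)/(2π×56.5×6.1) = 1.376×10^-4 K/W
R_cork board = ln(92.9/22.9)/(2π×0.0464×6.1) = 0.7874 K/W
R_total = 0.7885 K/W
Q = ΔT/R_total = 17/0.7885

Q ≈ 21.6 W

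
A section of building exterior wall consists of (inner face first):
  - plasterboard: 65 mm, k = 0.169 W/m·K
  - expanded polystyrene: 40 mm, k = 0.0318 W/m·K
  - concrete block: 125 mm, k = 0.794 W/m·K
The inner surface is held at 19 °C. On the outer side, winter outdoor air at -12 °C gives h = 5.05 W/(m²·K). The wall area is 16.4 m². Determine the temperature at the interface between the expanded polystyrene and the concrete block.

Using the resistance-network approach (series):
R_plasterboard = L/(kA) = 0.065/(0.169×16.4) = 0.02345 K/W
R_expanded polystyrene = L/(kA) = 0.04/(0.0318×16.4) = 0.0767 K/W
R_concrete block = L/(kA) = 0.125/(0.794×16.4) = 0.009599 K/W
R_outer film = 1/(h_o·A) = 1/(5.05×16.4) = 0.01207 K/W
R_total = 0.1218 K/W;  Q = ΔT/R_total = 31/0.1218 = 254.5 W
T_interface = T_inner − Q·ΣR(inner→interface) = 19 − 254×0.1002

T ≈ -6.48 °C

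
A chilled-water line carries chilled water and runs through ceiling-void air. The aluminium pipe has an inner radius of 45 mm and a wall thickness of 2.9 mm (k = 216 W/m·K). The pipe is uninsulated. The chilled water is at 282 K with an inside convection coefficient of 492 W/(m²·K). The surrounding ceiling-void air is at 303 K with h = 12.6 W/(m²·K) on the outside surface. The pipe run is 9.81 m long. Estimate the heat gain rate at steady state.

Q ≈ 760 W

Radial resistances (cylindrical: R_cond = ln(r_o/r_i)/(2πkL), R_conv = 1/(h·2πrL)):
R_inner film = 1/(h_i·2πr₁L) = 1/(492×2π×0.045×9.81) = 7.328×10^-4 K/W
R_aluminium pipe wall = ln(47.9/45)/(2π×216×9.81) = 4.691×10^-6 K/W
R_outer film = 1/(h_o·2πr_oL) = 1/(12.6×2π×0.0479×9.81) = 0.02688 K/W
R_total = 0.02762 K/W
Q = ΔT/R_total = 21/0.02762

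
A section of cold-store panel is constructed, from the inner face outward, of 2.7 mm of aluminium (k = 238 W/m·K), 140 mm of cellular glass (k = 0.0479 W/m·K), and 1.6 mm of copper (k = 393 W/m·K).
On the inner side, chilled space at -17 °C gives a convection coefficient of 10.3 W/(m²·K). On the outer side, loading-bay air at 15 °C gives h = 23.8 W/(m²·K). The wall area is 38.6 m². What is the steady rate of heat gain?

Q ≈ 403 W

Model the wall as resistances in series:
R_inner film = 1/(h_i·A) = 1/(10.3×38.6) = 0.002515 K/W
R_aluminium = L/(kA) = 0.0027/(238×38.6) = 2.939×10^-7 K/W
R_cellular glass = L/(kA) = 0.14/(0.0479×38.6) = 0.07572 K/W
R_copper = L/(kA) = 0.0016/(393×38.6) = 1.055×10^-7 K/W
R_outer film = 1/(h_o·A) = 1/(23.8×38.6) = 0.001089 K/W
R_total = 0.07932 K/W
Q = ΔT / R_total = 32 / 0.07932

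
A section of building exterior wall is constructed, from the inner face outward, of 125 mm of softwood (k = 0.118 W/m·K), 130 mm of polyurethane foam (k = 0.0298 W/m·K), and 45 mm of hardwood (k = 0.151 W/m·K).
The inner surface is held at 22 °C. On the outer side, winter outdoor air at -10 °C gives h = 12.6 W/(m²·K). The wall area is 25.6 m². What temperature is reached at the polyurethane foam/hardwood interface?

Thermal resistances in series:
R_softwood = L/(kA) = 0.125/(0.118×25.6) = 0.04138 K/W
R_polyurethane foam = L/(kA) = 0.13/(0.0298×25.6) = 0.1704 K/W
R_hardwood = L/(kA) = 0.045/(0.151×25.6) = 0.01164 K/W
R_outer film = 1/(h_o·A) = 1/(12.6×25.6) = 0.0031 K/W
R_total = 0.2265 K/W;  Q = ΔT/R_total = 32/0.2265 = 141.3 W
T_interface = T_inner − Q·ΣR(inner→interface) = 22 − 141×0.2118

T ≈ -7.92 °C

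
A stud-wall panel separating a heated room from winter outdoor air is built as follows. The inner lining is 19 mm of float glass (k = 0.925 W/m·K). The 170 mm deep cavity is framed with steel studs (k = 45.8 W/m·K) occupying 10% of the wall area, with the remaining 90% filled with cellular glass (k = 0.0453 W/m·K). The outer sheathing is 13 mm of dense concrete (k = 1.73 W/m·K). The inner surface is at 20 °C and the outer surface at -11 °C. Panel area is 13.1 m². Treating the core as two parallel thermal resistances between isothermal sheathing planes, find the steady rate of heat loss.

Q ≈ 6260 W

Sheathing layers in series; stud and cavity paths in parallel between them.
R_inner = 0.019/(0.925×13.1) = 0.001568 K/W
R_stud  = 0.17/(45.8×0.1×13.1) = 0.002833 K/W
R_cav   = 0.17/(0.0453×0.9×13.1) = 0.3183 K/W
1/R_core = 1/R_stud + 1/R_cav → R_core = 0.002808 K/W
R_outer = 0.013/(1.73×13.1) = 5.736×10^-4 K/W
R_total = 0.00495 K/W
Q = ΔT/R_total = 31/0.00495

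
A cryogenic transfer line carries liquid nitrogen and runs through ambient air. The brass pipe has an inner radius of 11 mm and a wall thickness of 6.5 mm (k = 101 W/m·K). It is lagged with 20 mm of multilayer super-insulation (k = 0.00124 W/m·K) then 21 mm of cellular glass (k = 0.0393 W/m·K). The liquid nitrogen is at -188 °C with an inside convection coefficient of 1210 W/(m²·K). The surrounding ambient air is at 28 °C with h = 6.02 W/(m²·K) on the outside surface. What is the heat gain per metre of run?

q′ ≈ 2.16 W/m

For a radial system each layer contributes R = ln(r_out/r_in)/(2πkL); films add R = 1/(hA).
R_inner film = 1/(h_i·2πr₁L) = 1/(1210×2π×0.011×1) = 0.01196 K/W
R_brass pipe wall = ln(17.5/11)/(2π×101×1) = 7.316×10^-4 K/W
R_multilayer super-insulation = ln(37.5/17.5)/(2π×0.00124×1) = 97.82 K/W
R_cellular glass = ln(58.5/37.5)/(2π×0.0393×1) = 1.801 K/W
R_outer film = 1/(h_o·2πr_oL) = 1/(6.02×2π×0.0585×1) = 0.4519 K/W
R_total = 100.1 K/W
Q = ΔT/R_total = 216/100.1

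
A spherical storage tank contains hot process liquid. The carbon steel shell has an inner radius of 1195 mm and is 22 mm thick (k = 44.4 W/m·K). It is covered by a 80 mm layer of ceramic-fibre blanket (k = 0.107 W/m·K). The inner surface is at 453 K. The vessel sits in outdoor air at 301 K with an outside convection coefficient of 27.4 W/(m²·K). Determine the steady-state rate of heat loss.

Each spherical layer contributes R = (1/r_i − 1/r_o)/(4πk):
R_carbon steel shell = (1/1.195 − 1/1.217)/(4π×44.4) = 2.711×10^-5 K/W
R_ceramic-fibre blanket = (1/1.217 − 1/1.297)/(4π×0.107) = 0.03769 K/W
R_outer film = 1/(h·4πr_o²) = 1/(27.4×4π×1.297²) = 0.001726 K/W
R_total = 0.03945 K/W
Q = ΔT/R_total = 152/0.03945

Q ≈ 3850 W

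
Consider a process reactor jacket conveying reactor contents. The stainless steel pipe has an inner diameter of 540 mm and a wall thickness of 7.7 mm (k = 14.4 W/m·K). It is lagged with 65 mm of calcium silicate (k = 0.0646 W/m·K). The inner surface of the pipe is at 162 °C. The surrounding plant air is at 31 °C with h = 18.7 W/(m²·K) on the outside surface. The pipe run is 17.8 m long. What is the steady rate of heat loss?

Per-layer cylindrical resistances, series-summed:
R_stainless steel pipe wall = ln(277.7/270)/(2π×14.4×17.8) = 1.746×10^-5 K/W
R_calcium silicate = ln(342.7/277.7)/(2π×0.0646×17.8) = 0.02911 K/W
R_outer film = 1/(h_o·2πr_oL) = 1/(18.7×2π×0.3427×17.8) = 0.001395 K/W
R_total = 0.03052 K/W
Q = ΔT/R_total = 131/0.03052

Q ≈ 4290 W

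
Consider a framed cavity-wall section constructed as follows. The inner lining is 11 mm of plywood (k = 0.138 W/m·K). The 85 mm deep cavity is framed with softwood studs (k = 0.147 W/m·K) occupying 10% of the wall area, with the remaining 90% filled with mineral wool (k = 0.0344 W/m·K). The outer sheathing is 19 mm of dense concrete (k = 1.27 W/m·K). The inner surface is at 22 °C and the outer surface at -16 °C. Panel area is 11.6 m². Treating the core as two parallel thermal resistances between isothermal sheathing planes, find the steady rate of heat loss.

Sheathing layers in series; stud and cavity paths in parallel between them.
R_inner = 0.011/(0.138×11.6) = 0.006872 K/W
R_stud  = 0.085/(0.147×0.1×11.6) = 0.4985 K/W
R_cav   = 0.085/(0.0344×0.9×11.6) = 0.2367 K/W
1/R_core = 1/R_stud + 1/R_cav → R_core = 0.1605 K/W
R_outer = 0.019/(1.27×11.6) = 0.00129 K/W
R_total = 0.1686 K/W
Q = ΔT/R_total = 38/0.1686

Q ≈ 225 W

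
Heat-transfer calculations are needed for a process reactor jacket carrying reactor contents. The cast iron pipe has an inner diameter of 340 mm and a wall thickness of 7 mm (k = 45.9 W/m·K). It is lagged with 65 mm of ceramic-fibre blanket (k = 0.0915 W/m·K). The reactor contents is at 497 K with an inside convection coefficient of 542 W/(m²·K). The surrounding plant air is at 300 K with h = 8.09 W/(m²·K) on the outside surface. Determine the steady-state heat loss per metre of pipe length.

q′ ≈ 314 W/m

Treating each annulus and film as a series resistance:
R_inner film = 1/(h_i·2πr₁L) = 1/(542×2π×0.17×1) = 0.001727 K/W
R_cast iron pipe wall = ln(177/170)/(2π×45.9×1) = 1.399×10^-4 K/W
R_ceramic-fibre blanket = ln(242/177)/(2π×0.0915×1) = 0.5441 K/W
R_outer film = 1/(h_o·2πr_oL) = 1/(8.09×2π×0.242×1) = 0.08129 K/W
R_total = 0.6272 K/W
Q = ΔT/R_total = 197/0.6272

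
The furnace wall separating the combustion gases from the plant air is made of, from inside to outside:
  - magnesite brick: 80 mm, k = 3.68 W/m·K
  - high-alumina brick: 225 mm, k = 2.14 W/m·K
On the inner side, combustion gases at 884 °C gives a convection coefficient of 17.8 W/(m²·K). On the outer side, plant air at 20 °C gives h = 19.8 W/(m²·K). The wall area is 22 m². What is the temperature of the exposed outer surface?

T ≈ 207 °C

Model the wall as resistances in series:
R_inner film = 1/(h_i·A) = 1/(17.8×22) = 0.002554 K/W
R_magnesite brick = L/(kA) = 0.08/(3.68×22) = 9.881×10^-4 K/W
R_high-alumina brick = L/(kA) = 0.225/(2.14×22) = 0.004779 K/W
R_outer film = 1/(h_o·A) = 1/(19.8×22) = 0.002296 K/W
R_total = 0.01062 K/W;  Q = ΔT/R_total = 864/0.01062 = 81380 W
T_interface = T_inner − Q·ΣR(inner→interface) = 884 − 81400×0.008321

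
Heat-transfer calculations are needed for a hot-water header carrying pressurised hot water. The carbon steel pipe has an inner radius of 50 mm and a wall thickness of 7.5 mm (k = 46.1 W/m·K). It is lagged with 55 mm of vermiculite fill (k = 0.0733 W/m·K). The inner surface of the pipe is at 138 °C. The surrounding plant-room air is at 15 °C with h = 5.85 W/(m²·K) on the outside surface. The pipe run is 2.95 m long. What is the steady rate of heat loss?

Treating each annulus and film as a series resistance:
R_carbon steel pipe wall = ln(57.5/50)/(2π×46.1×2.95) = 1.636×10^-4 K/W
R_vermiculite fill = ln(112.5/57.5)/(2π×0.0733×2.95) = 0.494 K/W
R_outer film = 1/(h_o·2πr_oL) = 1/(5.85×2π×0.1125×2.95) = 0.08198 K/W
R_total = 0.5761 K/W
Q = ΔT/R_total = 123/0.5761

Q ≈ 213 W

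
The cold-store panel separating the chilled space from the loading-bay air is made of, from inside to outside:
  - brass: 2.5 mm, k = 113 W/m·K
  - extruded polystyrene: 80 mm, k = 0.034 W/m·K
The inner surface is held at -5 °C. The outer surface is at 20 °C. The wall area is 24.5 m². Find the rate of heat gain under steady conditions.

Thermal resistances in series:
R_brass = L/(kA) = 0.0025/(113×24.5) = 9.03×10^-7 K/W
R_extruded polystyrene = L/(kA) = 0.08/(0.034×24.5) = 0.09604 K/W
R_total = 0.09604 K/W
Q = ΔT / R_total = 25 / 0.09604

Q ≈ 260 W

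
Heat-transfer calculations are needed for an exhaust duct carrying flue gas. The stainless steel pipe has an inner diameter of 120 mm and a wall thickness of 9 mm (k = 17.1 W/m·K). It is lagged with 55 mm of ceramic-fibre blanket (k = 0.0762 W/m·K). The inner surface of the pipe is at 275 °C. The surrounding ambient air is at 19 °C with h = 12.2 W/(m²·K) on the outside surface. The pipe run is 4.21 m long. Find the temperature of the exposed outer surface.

T ≈ 39.2 °C

Treating each annulus and film as a series resistance:
R_stainless steel pipe wall = ln(69/60)/(2π×17.1×4.21) = 3.09×10^-4 K/W
R_ceramic-fibre blanket = ln(124/69)/(2π×0.0762×4.21) = 0.2908 K/W
R_outer film = 1/(h_o·2πr_oL) = 1/(12.2×2π×0.124×4.21) = 0.02499 K/W
R_total = 0.3161 K/W
Q = ΔT/R_total = 256/0.3161
Q = 810 W
T_interface = T_inner − Q·ΣR(inner→interface) = 275 − 810×0.2911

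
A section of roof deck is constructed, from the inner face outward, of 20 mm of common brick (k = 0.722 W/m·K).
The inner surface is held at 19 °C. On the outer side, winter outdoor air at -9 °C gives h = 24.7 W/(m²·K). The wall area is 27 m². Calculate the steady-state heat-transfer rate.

Treating each layer as a thermal resistance in series:
R_common brick = L/(kA) = 0.02/(0.722×27) = 0.001026 K/W
R_outer film = 1/(h_o·A) = 1/(24.7×27) = 0.001499 K/W
R_total = 0.002525 K/W
Q = ΔT / R_total = 28 / 0.002525

Q ≈ 11100 W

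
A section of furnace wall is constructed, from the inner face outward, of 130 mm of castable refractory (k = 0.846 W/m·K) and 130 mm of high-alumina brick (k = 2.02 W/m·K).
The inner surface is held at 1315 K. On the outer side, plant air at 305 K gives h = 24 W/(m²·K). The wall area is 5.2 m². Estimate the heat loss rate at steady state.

Q ≈ 20200 W

Model the wall as resistances in series:
R_castable refractory = L/(kA) = 0.13/(0.846×5.2) = 0.02955 K/W
R_high-alumina brick = L/(kA) = 0.13/(2.02×5.2) = 0.01238 K/W
R_outer film = 1/(h_o·A) = 1/(24×5.2) = 0.008013 K/W
R_total = 0.04994 K/W
Q = ΔT / R_total = 1010 / 0.04994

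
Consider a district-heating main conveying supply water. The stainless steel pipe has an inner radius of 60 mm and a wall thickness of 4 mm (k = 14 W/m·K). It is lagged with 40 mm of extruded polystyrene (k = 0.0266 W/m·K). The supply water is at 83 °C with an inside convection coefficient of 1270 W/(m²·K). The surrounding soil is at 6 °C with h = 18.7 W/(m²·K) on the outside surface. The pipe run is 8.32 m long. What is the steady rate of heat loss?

Per-layer cylindrical resistances, series-summed:
R_inner film = 1/(h_i·2πr₁L) = 1/(1270×2π×0.06×8.32) = 2.51×10^-4 K/W
R_stainless steel pipe wall = ln(64/60)/(2π×14×8.32) = 8.818×10^-5 K/W
R_extruded polystyrene = ln(104/64)/(2π×0.0266×8.32) = 0.3491 K/W
R_outer film = 1/(h_o·2πr_oL) = 1/(18.7×2π×0.104×8.32) = 0.009836 K/W
R_total = 0.3593 K/W
Q = ΔT/R_total = 77/0.3593

Q ≈ 214 W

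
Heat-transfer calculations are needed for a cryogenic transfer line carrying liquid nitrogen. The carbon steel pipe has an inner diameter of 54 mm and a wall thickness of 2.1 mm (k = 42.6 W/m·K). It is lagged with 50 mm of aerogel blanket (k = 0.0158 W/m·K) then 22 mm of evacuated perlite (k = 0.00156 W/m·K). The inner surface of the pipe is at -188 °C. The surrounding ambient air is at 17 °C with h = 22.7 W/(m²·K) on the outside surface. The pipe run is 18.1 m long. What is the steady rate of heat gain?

Q ≈ 105 W

Radial resistances (cylindrical: R_cond = ln(r_o/r_i)/(2πkL), R_conv = 1/(h·2πrL)):
R_carbon steel pipe wall = ln(29.1/27)/(2π×42.6×18.1) = 1.546×10^-5 K/W
R_aerogel blanket = ln(79.1/29.1)/(2π×0.0158×18.1) = 0.5565 K/W
R_evacuated perlite = ln(101.1/79.1)/(2π×0.00156×18.1) = 1.383 K/W
R_outer film = 1/(h_o·2πr_oL) = 1/(22.7×2π×0.1011×18.1) = 0.003831 K/W
R_total = 1.944 K/W
Q = ΔT/R_total = 205/1.944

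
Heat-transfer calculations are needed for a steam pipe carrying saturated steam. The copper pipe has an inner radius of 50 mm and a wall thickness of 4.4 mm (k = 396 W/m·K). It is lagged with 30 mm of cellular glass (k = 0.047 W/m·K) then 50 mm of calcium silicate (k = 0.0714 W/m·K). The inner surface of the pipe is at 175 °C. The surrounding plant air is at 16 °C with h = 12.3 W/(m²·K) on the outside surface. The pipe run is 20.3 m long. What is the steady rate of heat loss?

Radial resistances (cylindrical: R_cond = ln(r_o/r_i)/(2πkL), R_conv = 1/(h·2πrL)):
R_copper pipe wall = ln(54.4/50)/(2π×396×20.3) = 1.67×10^-6 K/W
R_cellular glass = ln(84.4/54.4)/(2π×0.047×20.3) = 0.07326 K/W
R_calcium silicate = ln(134.4/84.4)/(2π×0.0714×20.3) = 0.05109 K/W
R_outer film = 1/(h_o·2πr_oL) = 1/(12.3×2π×0.1344×20.3) = 0.004743 K/W
R_total = 0.1291 K/W
Q = ΔT/R_total = 159/0.1291

Q ≈ 1230 W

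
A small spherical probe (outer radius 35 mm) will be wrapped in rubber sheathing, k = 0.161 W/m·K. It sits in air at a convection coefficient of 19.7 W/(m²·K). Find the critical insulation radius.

For a sphere r_cr = 2k/h = 2×0.161/19.7
r_cr = 16.3 mm; since the bare radius (35 mm) is above r_cr, any added insulation will reduce heat loss.

r_cr ≈ 16.3 mm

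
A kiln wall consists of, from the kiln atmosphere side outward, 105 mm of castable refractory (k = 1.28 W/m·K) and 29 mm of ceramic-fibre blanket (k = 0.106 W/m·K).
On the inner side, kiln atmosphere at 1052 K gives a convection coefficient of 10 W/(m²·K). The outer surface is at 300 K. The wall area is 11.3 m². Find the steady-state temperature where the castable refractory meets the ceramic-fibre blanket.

Thermal resistances in series:
R_inner film = 1/(h_i·A) = 1/(10×11.3) = 0.00885 K/W
R_castable refractory = L/(kA) = 0.105/(1.28×11.3) = 0.007259 K/W
R_ceramic-fibre blanket = L/(kA) = 0.029/(0.106×11.3) = 0.02421 K/W
R_total = 0.04032 K/W;  Q = ΔT/R_total = 752/0.04032 = 18650 W
T_interface = T_inner − Q·ΣR(inner→interface) = 1052 − 18700×0.01611

T ≈ 752 K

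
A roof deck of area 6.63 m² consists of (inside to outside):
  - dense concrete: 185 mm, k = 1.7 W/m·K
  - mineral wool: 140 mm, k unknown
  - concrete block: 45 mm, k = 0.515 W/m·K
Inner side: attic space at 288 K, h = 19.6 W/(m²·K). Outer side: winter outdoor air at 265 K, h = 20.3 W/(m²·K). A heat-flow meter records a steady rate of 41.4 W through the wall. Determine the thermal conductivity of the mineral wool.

Using the resistance-network approach (series):
R_inner film = 1/(h_i·A) = 1/(19.6×6.63) = 0.007695 K/W
R_dense concrete = L/(kA) = 0.185/(1.7×6.63) = 0.01641 K/W
R_concrete block = L/(kA) = 0.045/(0.515×6.63) = 0.01318 K/W
R_outer film = 1/(h_o·A) = 1/(20.3×6.63) = 0.00743 K/W
Sum of known resistances R_other = 0.04472 K/W
Total R = ΔT/Q = 23/41.4 = 0.5556 K/W
R_mineral wool = R_total − R_other = 0.5108 K/W
k = L/(R·A) = 0.14/(0.5108×6.63)

k ≈ 0.0413 W/(m·K)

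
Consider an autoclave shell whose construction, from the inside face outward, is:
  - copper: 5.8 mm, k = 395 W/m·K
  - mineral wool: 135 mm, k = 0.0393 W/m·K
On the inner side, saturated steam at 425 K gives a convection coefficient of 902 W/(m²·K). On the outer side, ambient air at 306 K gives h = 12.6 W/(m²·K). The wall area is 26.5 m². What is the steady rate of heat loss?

Series thermal resistances:
R_inner film = 1/(h_i·A) = 1/(902×26.5) = 4.184×10^-5 K/W
R_copper = L/(kA) = 0.0058/(395×26.5) = 5.541×10^-7 K/W
R_mineral wool = L/(kA) = 0.135/(0.0393×26.5) = 0.1296 K/W
R_outer film = 1/(h_o·A) = 1/(12.6×26.5) = 0.002995 K/W
R_total = 0.1327 K/W
Q = ΔT / R_total = 119 / 0.1327

Q ≈ 897 W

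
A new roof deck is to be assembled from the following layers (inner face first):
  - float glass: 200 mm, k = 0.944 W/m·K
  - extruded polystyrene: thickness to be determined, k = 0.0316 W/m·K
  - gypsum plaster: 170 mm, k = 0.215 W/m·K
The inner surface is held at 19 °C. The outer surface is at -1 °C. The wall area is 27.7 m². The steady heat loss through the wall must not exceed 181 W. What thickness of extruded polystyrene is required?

L ≈ 65 mm

Model the wall as resistances in series:
R_float glass = L/(kA) = 0.2/(0.944×27.7) = 0.007649 K/W
R_gypsum plaster = L/(kA) = 0.17/(0.215×27.7) = 0.02855 K/W
Sum of the known resistances R_other = 0.03619 K/W
Required total resistance R_tot = ΔT/Q_allow = 20/181 = 0.1105 K/W
R_extruded polystyrene = R_tot − R_other = 0.0743 K/W
L = R·k·A = 0.0743×0.0316×27.7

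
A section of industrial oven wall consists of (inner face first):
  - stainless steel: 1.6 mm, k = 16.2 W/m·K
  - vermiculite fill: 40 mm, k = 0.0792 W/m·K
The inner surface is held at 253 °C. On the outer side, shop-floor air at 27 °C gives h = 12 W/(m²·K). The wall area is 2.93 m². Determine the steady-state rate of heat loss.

Using the resistance-network approach (series):
R_stainless steel = L/(kA) = 0.0016/(16.2×2.93) = 3.371×10^-5 K/W
R_vermiculite fill = L/(kA) = 0.04/(0.0792×2.93) = 0.1724 K/W
R_outer film = 1/(h_o·A) = 1/(12×2.93) = 0.02844 K/W
R_total = 0.2008 K/W
Q = ΔT / R_total = 226 / 0.2008

Q ≈ 1130 W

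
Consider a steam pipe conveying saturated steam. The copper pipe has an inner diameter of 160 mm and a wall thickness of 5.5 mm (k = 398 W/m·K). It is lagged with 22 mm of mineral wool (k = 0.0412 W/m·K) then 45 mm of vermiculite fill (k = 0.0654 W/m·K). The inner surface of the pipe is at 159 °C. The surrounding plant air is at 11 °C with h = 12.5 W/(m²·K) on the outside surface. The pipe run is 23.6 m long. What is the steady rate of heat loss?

Q ≈ 1920 W

Per-layer cylindrical resistances, series-summed:
R_copper pipe wall = ln(85.5/80)/(2π×398×23.6) = 1.127×10^-6 K/W
R_mineral wool = ln(107.5/85.5)/(2π×0.0412×23.6) = 0.03748 K/W
R_vermiculite fill = ln(152.5/107.5)/(2π×0.0654×23.6) = 0.03606 K/W
R_outer film = 1/(h_o·2πr_oL) = 1/(12.5×2π×0.1525×23.6) = 0.003538 K/W
R_total = 0.07708 K/W
Q = ΔT/R_total = 148/0.07708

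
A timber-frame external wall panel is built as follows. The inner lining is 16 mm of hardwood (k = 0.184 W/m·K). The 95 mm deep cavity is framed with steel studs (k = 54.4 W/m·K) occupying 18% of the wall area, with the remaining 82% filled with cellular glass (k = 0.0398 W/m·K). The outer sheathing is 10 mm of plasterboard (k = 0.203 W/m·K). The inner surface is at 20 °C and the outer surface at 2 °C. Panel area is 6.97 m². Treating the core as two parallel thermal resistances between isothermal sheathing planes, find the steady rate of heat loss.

Q ≈ 860 W

Sheathing layers in series; stud and cavity paths in parallel between them.
R_inner = 0.016/(0.184×6.97) = 0.01248 K/W
R_stud  = 0.095/(54.4×0.18×6.97) = 0.001392 K/W
R_cav   = 0.095/(0.0398×0.82×6.97) = 0.4176 K/W
1/R_core = 1/R_stud + 1/R_cav → R_core = 0.001387 K/W
R_outer = 0.01/(0.203×6.97) = 0.007068 K/W
R_total = 0.02093 K/W
Q = ΔT/R_total = 18/0.02093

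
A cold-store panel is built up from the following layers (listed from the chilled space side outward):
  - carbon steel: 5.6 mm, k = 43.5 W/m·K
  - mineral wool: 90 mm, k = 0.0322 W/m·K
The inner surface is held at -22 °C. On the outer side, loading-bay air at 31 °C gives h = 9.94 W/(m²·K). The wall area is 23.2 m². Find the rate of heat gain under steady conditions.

Q ≈ 425 W

Treating each layer as a thermal resistance in series:
R_carbon steel = L/(kA) = 0.0056/(43.5×23.2) = 5.549×10^-6 K/W
R_mineral wool = L/(kA) = 0.09/(0.0322×23.2) = 0.1205 K/W
R_outer film = 1/(h_o·A) = 1/(9.94×23.2) = 0.004336 K/W
R_total = 0.1248 K/W
Q = ΔT / R_total = 53 / 0.1248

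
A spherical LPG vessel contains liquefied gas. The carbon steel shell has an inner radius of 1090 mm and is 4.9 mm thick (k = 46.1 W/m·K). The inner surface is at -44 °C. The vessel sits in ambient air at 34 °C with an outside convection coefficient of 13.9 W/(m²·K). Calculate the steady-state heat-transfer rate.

Radial (spherical) resistances in series:
R_carbon steel shell = (1/1.09 − 1/1.0949)/(4π×46.1) = 7.087×10^-6 K/W
R_outer film = 1/(h·4πr_o²) = 1/(13.9×4π×1.0949²) = 0.004776 K/W
R_total = 0.004783 K/W
Q = ΔT/R_total = 78/0.004783

Q ≈ 16300 W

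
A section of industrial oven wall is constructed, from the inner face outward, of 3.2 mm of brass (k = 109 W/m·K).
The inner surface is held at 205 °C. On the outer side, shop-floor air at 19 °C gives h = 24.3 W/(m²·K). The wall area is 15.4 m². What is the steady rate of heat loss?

Q ≈ 69600 W

Using the resistance-network approach (series):
R_brass = L/(kA) = 0.0032/(109×15.4) = 1.906×10^-6 K/W
R_outer film = 1/(h_o·A) = 1/(24.3×15.4) = 0.002672 K/W
R_total = 0.002674 K/W
Q = ΔT / R_total = 186 / 0.002674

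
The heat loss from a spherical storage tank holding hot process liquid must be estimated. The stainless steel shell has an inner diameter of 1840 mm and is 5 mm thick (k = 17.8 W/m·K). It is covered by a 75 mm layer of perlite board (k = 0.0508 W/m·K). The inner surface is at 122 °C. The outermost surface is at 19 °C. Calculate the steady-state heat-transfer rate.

Q ≈ 811 W

Radial (spherical) resistances in series:
R_stainless steel shell = (1/0.92 − 1/0.925)/(4π×17.8) = 2.627×10^-5 K/W
R_perlite board = (1/0.925 − 1/1)/(4π×0.0508) = 0.127 K/W
R_total = 0.127 K/W
Q = ΔT/R_total = 103/0.127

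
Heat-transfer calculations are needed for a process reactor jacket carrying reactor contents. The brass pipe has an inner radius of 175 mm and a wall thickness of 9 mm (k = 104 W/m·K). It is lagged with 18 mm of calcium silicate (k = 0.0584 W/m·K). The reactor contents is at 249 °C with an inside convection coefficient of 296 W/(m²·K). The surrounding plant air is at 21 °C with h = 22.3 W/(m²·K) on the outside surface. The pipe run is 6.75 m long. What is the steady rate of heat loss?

Treating each annulus and film as a series resistance:
R_inner film = 1/(h_i·2πr₁L) = 1/(296×2π×0.175×6.75) = 4.552×10^-4 K/W
R_brass pipe wall = ln(184/175)/(2π×104×6.75) = 1.137×10^-5 K/W
R_calcium silicate = ln(202/184)/(2π×0.0584×6.75) = 0.03768 K/W
R_outer film = 1/(h_o·2πr_oL) = 1/(22.3×2π×0.202×6.75) = 0.005234 K/W
R_total = 0.04338 K/W
Q = ΔT/R_total = 228/0.04338

Q ≈ 5260 W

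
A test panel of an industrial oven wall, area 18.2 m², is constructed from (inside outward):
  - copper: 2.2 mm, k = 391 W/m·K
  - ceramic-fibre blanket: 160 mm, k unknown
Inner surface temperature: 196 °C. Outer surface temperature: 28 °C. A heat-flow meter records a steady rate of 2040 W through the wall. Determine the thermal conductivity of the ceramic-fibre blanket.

Thermal resistances in series:
R_copper = L/(kA) = 0.0022/(391×18.2) = 3.092×10^-7 K/W
Sum of known resistances R_other = 3.092×10^-7 K/W
Total R = ΔT/Q = 168/2040 = 0.08235 K/W
R_ceramic-fibre blanket = R_total − R_other = 0.08235 K/W
k = L/(R·A) = 0.16/(0.08235×18.2)

k ≈ 0.107 W/(m·K)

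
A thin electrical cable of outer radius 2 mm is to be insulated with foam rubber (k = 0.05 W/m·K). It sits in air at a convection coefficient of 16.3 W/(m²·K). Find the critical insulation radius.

r_cr ≈ 3.07 mm

For a cylinder r_cr = k/h = 0.05/16.3
r_cr = 3.07 mm; since the bare radius (2 mm) is below r_cr, adding a thin layer of insulation will *increase* heat loss.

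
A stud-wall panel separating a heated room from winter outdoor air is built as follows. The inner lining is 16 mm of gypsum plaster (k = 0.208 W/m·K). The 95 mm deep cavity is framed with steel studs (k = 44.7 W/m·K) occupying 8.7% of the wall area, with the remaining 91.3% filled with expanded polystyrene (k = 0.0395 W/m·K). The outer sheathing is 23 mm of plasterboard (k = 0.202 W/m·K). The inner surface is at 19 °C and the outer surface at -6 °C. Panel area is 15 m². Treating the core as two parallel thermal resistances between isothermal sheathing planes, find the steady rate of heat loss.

Q ≈ 1740 W

Sheathing layers in series; stud and cavity paths in parallel between them.
R_inner = 0.016/(0.208×15) = 0.005128 K/W
R_stud  = 0.095/(44.7×0.087×15) = 0.001629 K/W
R_cav   = 0.095/(0.0395×0.913×15) = 0.1756 K/W
1/R_core = 1/R_stud + 1/R_cav → R_core = 0.001614 K/W
R_outer = 0.023/(0.202×15) = 0.007591 K/W
R_total = 0.01433 K/W
Q = ΔT/R_total = 25/0.01433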